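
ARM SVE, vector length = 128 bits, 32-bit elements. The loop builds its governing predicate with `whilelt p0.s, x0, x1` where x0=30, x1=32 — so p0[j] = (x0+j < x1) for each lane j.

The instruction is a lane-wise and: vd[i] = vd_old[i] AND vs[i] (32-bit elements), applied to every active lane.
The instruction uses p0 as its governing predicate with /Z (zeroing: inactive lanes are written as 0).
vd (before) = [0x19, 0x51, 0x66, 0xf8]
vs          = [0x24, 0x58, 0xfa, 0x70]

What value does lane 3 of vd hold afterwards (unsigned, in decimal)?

128-bit reg / 32-bit elem → 4 lanes
whilelt: lane j active iff 30+j < 32 → j < 2 → 2 active
lane  0: and(0x19,0x24) ⇒ 0x00
lane  1: and(0x51,0x58) ⇒ 0x50
lane  2: tail/zero ⇒ 0x00
lane  3: tail/zero ⇒ 0x00

vd[3] = 0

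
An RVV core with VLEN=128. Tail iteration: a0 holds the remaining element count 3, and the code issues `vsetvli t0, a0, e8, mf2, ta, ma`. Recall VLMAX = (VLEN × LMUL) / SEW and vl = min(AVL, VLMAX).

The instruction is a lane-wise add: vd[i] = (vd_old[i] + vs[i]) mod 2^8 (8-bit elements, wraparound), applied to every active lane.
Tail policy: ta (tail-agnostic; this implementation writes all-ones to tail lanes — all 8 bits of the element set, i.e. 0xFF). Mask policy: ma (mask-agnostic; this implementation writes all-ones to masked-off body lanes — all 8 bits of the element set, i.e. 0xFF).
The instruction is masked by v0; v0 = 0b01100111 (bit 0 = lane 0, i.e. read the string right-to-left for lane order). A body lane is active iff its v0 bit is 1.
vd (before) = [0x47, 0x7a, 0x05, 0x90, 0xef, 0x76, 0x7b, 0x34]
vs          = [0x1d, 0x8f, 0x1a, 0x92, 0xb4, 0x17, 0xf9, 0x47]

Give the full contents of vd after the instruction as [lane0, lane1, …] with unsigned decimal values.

VLMAX = VLEN×LMUL/SEW = 128×1/2/8 = 8
AVL=3 ≤ VLMAX=8, so vl = 3
lane  0: add(0x47,0x1d) ⇒ 0x64
lane  1: add(0x7a,0x8f) ⇒ 0x09
lane  2: add(0x05,0x1a) ⇒ 0x1f
lane  3: tail/ones ⇒ 0xff
lane  4: tail/ones ⇒ 0xff
lane  5: tail/ones ⇒ 0xff
lane  6: tail/ones ⇒ 0xff
lane  7: tail/ones ⇒ 0xff

vd = [100, 9, 31, 255, 255, 255, 255, 255]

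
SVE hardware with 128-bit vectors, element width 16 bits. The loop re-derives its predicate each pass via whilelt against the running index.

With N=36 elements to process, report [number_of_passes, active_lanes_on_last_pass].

[iterations, last_vl] = [5, 4]

register lanes = 128/16 = 8
iterations = ceil(36/8) = 5; final-pass vl = 4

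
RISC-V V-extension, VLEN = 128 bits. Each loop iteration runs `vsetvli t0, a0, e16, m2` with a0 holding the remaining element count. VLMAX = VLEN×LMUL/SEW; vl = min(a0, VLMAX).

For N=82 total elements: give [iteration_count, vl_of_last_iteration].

[iterations, last_vl] = [6, 2]

VLMAX = VLEN×LMUL/SEW = 128×2/16 = 16
82 elements at 16/iter → 6 passes, remainder 2 on the last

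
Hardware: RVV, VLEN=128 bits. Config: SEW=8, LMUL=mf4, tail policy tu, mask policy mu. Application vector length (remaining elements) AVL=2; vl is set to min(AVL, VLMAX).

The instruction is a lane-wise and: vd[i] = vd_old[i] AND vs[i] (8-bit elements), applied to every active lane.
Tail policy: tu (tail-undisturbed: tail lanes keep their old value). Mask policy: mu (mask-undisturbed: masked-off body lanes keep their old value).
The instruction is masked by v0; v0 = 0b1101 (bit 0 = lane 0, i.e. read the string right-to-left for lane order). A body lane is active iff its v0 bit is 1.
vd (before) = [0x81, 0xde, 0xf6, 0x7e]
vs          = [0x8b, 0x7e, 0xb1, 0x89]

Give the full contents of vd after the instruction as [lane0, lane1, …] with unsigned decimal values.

vd = [129, 222, 246, 126]

lanes per group: 128·1/4/8 = 4
AVL=2 ≤ VLMAX=4, so vl = 2
  i=0: and(0x81,0x8b) → 129
  i=1: mask-off/keep → 222
  i=2: tail/keep → 246
  i=3: tail/keep → 126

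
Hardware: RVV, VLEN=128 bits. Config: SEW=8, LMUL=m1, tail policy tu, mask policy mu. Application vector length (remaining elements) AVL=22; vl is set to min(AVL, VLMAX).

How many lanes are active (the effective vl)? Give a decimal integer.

VLMAX = VLEN×LMUL/SEW = 128×1/8 = 16
vl = min(AVL, VLMAX) = min(22, 16) = 16

vl = 16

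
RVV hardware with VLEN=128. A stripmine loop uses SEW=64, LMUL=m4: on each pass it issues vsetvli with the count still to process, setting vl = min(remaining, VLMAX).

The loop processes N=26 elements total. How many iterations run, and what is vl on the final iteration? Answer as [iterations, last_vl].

[iterations, last_vl] = [4, 2]

VLMAX = (128 × 4) / 64 = 8 lanes
iterations = ceil(26/8) = 4; final-pass vl = 2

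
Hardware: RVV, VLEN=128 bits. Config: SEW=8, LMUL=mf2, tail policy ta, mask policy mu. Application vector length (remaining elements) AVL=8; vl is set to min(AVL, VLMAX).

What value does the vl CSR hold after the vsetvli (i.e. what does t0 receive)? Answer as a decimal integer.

VLMAX = VLEN×LMUL/SEW = 128×1/2/8 = 8
vl ← min(8, 8) = 8

vl = 8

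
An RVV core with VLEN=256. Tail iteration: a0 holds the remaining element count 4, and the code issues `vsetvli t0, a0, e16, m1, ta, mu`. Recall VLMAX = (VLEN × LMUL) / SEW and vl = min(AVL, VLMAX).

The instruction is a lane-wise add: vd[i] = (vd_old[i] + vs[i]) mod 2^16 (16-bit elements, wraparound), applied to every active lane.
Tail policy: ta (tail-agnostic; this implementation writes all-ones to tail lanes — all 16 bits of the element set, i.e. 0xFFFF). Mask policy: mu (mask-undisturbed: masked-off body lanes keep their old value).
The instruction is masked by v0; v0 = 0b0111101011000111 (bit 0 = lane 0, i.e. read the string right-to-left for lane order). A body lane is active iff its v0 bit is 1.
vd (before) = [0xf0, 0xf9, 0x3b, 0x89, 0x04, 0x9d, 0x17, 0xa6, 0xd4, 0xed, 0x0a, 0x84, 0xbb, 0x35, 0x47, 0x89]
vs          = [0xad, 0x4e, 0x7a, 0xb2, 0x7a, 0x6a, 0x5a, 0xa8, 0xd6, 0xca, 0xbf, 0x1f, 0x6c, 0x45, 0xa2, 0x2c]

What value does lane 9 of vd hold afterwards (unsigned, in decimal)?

vd[9] = 65535

VLMAX = (256 × 1) / 16 = 16 lanes
vl = min(AVL, VLMAX) = min(4, 16) = 4
  i=0: add(0xf0,0xad) → 413
  i=1: add(0xf9,0x4e) → 327
  i=2: add(0x3b,0x7a) → 181
  i=3: mask-off/keep → 137
  i=4: tail/ones → 65535
  i=5: tail/ones → 65535
  i=6: tail/ones → 65535
  i=7: tail/ones → 65535
  i=8: tail/ones → 65535
  i=9: tail/ones → 65535
  i=10: tail/ones → 65535
  i=11: tail/ones → 65535
  i=12: tail/ones → 65535
  i=13: tail/ones → 65535
  i=14: tail/ones → 65535
  i=15: tail/ones → 65535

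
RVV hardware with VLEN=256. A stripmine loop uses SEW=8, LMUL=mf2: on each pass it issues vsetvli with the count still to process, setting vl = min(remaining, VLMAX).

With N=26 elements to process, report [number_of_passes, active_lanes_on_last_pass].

VLMAX = VLEN×LMUL/SEW = 256×1/2/8 = 16
26 elements at 16/iter → 2 passes, remainder 10 on the last

[iterations, last_vl] = [2, 10]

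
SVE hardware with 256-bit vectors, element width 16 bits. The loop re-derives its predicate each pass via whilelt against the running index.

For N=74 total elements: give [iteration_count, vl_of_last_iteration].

256-bit reg / 16-bit elem → 16 lanes
74 elements at 16/iter → 5 passes, remainder 10 on the last

[iterations, last_vl] = [5, 10]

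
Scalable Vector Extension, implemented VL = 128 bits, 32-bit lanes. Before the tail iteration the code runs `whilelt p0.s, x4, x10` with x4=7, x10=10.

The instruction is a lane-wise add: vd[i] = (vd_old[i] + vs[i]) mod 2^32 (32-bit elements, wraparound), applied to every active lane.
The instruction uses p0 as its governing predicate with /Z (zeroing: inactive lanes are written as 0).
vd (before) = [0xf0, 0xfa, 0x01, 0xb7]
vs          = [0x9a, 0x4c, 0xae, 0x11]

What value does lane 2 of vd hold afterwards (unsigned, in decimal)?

vd[2] = 175

128-bit reg / 32-bit elem → 4 lanes
whilelt: lane j active iff 7+j < 10 → j < 3 → 3 active
[0] add(0xf0,0x9a) = 0x18a
[1] add(0xfa,0x4c) = 0x146
[2] add(0x01,0xae) = 0xaf
[3] tail/zero = 0x00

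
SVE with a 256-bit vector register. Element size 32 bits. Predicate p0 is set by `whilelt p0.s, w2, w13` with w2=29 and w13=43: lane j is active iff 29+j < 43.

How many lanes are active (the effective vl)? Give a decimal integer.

vl = 8

256-bit reg / 32-bit elem → 8 lanes
active while 29+j < 43, i.e. j ∈ [0,14) capped at 8 ⇒ 8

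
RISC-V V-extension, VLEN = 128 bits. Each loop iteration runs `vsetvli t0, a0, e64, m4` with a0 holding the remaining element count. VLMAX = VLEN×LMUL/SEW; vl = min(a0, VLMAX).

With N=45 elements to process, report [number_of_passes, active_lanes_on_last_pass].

[iterations, last_vl] = [6, 5]

lanes per group: 128·4/64 = 8
iterations = ceil(45/8) = 6; final-pass vl = 5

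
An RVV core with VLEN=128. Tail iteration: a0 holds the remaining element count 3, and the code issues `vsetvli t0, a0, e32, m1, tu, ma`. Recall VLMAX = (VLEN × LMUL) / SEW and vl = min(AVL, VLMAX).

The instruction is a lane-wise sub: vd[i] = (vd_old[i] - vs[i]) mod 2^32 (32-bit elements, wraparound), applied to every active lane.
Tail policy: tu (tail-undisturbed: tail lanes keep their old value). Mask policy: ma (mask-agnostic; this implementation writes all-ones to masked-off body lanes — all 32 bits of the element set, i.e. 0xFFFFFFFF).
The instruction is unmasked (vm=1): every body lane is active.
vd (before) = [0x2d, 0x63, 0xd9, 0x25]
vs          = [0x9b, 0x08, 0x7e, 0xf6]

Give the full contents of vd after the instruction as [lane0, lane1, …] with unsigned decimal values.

vd = [4294967186, 91, 91, 37]

VLMAX = (128 × 1) / 32 = 4 lanes
vl = min(AVL, VLMAX) = min(3, 4) = 3
[0] sub(0x2d,0x9b) = 0xffffff92
[1] sub(0x63,0x08) = 0x5b
[2] sub(0xd9,0x7e) = 0x5b
[3] tail/keep = 0x25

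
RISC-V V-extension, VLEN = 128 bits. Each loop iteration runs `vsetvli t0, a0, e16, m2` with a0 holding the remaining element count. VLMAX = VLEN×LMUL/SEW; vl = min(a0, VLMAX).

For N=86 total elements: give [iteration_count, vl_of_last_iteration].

VLMAX = (128 × 2) / 16 = 16 lanes
N=86: ⌈86/16⌉ = 6 iters; last vl = 86 − 5×16 = 6

[iterations, last_vl] = [6, 6]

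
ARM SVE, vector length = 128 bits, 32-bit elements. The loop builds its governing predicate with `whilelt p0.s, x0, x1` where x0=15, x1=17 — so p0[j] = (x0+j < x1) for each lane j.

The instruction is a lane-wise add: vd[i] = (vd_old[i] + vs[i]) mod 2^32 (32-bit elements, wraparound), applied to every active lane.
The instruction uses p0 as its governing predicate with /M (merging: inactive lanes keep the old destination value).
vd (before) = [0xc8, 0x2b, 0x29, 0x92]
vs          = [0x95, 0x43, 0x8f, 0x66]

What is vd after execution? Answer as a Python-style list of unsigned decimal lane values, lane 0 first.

128-bit reg / 32-bit elem → 4 lanes
p0[j] = (15+j < 17); true for j=0..1 → 2 lanes set
[0] add(0xc8,0x95) = 0x15d
[1] add(0x2b,0x43) = 0x6e
[2] tail/keep = 0x29
[3] tail/keep = 0x92

vd = [349, 110, 41, 146]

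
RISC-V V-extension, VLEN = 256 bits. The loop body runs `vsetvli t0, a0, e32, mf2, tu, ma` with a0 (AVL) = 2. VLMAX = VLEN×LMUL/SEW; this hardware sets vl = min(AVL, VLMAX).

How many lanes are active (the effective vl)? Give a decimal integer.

vl = 2

VLMAX = (256 × 1/2) / 32 = 4 lanes
vl ← min(2, 4) = 2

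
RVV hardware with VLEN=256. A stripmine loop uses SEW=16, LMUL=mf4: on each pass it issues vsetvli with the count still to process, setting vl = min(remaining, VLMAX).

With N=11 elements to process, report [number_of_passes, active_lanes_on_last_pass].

[iterations, last_vl] = [3, 3]

lanes per group: 256·1/4/16 = 4
11 elements at 4/iter → 3 passes, remainder 3 on the last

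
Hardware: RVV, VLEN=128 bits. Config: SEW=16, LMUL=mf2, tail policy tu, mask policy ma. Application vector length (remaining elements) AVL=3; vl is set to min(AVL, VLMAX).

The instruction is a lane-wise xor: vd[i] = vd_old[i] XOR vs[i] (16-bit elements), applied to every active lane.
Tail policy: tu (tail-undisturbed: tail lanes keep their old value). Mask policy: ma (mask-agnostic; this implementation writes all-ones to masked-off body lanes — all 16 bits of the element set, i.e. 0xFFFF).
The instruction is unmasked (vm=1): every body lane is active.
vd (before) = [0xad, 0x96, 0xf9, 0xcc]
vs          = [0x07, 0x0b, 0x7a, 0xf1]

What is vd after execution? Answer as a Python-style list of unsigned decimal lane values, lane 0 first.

VLMAX = VLEN×LMUL/SEW = 128×1/2/16 = 4
vl = min(AVL, VLMAX) = min(3, 4) = 3
[0] xor(0xad,0x07) = 0xaa
[1] xor(0x96,0x0b) = 0x9d
[2] xor(0xf9,0x7a) = 0x83
[3] tail/keep = 0xcc

vd = [170, 157, 131, 204]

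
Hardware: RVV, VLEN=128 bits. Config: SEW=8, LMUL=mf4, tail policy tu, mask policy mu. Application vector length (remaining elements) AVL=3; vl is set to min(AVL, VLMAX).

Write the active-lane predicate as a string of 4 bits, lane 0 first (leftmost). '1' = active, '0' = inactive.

VLMAX = VLEN×LMUL/SEW = 128×1/4/8 = 4
AVL=3 ≤ VLMAX=4, so vl = 3
bits (lane 0 leftmost): 1110

predicate = 1110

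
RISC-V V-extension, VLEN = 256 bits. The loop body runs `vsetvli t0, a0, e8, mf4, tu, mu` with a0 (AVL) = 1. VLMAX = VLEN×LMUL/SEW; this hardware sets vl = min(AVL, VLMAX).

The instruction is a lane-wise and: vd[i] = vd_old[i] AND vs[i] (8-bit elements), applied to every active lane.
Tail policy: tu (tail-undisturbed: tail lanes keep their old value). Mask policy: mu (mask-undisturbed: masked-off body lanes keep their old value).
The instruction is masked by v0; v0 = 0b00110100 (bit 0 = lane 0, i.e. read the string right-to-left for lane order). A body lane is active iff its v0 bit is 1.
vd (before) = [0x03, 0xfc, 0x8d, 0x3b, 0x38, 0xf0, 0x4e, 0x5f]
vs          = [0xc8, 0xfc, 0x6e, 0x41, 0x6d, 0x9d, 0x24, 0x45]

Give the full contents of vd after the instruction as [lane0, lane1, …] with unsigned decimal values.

vd = [3, 252, 141, 59, 56, 240, 78, 95]

VLMAX = (256 × 1/4) / 8 = 8 lanes
vl ← min(1, 8) = 1
vd[0] mask-off/keep -> 0x03
vd[1] tail/keep -> 0xfc
vd[2] tail/keep -> 0x8d
vd[3] tail/keep -> 0x3b
vd[4] tail/keep -> 0x38
vd[5] tail/keep -> 0xf0
vd[6] tail/keep -> 0x4e
vd[7] tail/keep -> 0x5f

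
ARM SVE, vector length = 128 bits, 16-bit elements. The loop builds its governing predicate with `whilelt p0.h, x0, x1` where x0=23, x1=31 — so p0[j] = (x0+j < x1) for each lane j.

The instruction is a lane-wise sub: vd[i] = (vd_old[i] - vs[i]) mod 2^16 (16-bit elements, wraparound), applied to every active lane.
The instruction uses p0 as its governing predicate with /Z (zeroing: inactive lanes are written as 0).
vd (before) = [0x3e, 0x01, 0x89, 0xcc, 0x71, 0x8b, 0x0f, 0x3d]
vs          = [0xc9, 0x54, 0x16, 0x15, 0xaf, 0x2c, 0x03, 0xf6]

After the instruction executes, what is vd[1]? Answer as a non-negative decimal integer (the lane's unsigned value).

vd[1] = 65453

register lanes = 128/16 = 8
whilelt: lane j active iff 23+j < 31 → j < 8 → 8 active
vd[0] sub(0x3e,0xc9) -> 0xff75
vd[1] sub(0x01,0x54) -> 0xffad
vd[2] sub(0x89,0x16) -> 0x73
vd[3] sub(0xcc,0x15) -> 0xb7
vd[4] sub(0x71,0xaf) -> 0xffc2
vd[5] sub(0x8b,0x2c) -> 0x5f
vd[6] sub(0x0f,0x03) -> 0x0c
vd[7] sub(0x3d,0xf6) -> 0xff47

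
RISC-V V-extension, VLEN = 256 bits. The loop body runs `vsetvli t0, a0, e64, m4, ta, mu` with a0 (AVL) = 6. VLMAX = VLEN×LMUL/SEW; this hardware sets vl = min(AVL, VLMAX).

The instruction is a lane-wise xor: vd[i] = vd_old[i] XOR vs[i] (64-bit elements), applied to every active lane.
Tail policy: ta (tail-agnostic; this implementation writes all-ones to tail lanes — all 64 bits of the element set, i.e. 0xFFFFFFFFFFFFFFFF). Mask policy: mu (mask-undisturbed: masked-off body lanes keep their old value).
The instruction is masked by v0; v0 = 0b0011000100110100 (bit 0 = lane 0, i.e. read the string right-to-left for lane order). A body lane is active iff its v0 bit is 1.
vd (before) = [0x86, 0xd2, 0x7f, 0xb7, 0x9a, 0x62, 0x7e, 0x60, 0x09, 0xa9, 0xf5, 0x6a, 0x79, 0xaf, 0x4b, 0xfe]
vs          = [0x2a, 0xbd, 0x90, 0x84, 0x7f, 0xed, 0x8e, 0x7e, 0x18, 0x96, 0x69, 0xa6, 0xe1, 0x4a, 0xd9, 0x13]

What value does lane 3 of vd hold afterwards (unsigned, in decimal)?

vd[3] = 183

VLMAX = VLEN×LMUL/SEW = 256×4/64 = 16
vl = min(AVL, VLMAX) = min(6, 16) = 6
  i=0: mask-off/keep → 134
  i=1: mask-off/keep → 210
  i=2: xor(0x7f,0x90) → 239
  i=3: mask-off/keep → 183
  i=4: xor(0x9a,0x7f) → 229
  i=5: xor(0x62,0xed) → 143
  i=6: tail/ones → 18446744073709551615
  i=7: tail/ones → 18446744073709551615
  i=8: tail/ones → 18446744073709551615
  i=9: tail/ones → 18446744073709551615
  i=10: tail/ones → 18446744073709551615
  i=11: tail/ones → 18446744073709551615
  i=12: tail/ones → 18446744073709551615
  i=13: tail/ones → 18446744073709551615
  i=14: tail/ones → 18446744073709551615
  i=15: tail/ones → 18446744073709551615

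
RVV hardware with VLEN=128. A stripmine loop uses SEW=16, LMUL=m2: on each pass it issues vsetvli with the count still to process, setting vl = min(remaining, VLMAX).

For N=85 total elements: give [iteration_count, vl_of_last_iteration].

VLMAX = VLEN×LMUL/SEW = 128×2/16 = 16
iterations = ceil(85/16) = 6; final-pass vl = 5

[iterations, last_vl] = [6, 5]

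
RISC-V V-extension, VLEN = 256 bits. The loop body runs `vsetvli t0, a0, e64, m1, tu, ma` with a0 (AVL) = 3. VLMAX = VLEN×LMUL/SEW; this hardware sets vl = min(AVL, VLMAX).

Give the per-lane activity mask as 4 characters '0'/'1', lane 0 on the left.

predicate = 1110

VLMAX = VLEN×LMUL/SEW = 256×1/64 = 4
AVL=3 ≤ VLMAX=4, so vl = 3
bits (lane 0 leftmost): 1110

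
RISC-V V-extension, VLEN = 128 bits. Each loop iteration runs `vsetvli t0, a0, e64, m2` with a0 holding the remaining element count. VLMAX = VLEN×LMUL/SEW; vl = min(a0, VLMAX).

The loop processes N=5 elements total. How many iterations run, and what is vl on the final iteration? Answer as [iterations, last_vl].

VLMAX = VLEN×LMUL/SEW = 128×2/64 = 4
5 elements at 4/iter → 2 passes, remainder 1 on the last

[iterations, last_vl] = [2, 1]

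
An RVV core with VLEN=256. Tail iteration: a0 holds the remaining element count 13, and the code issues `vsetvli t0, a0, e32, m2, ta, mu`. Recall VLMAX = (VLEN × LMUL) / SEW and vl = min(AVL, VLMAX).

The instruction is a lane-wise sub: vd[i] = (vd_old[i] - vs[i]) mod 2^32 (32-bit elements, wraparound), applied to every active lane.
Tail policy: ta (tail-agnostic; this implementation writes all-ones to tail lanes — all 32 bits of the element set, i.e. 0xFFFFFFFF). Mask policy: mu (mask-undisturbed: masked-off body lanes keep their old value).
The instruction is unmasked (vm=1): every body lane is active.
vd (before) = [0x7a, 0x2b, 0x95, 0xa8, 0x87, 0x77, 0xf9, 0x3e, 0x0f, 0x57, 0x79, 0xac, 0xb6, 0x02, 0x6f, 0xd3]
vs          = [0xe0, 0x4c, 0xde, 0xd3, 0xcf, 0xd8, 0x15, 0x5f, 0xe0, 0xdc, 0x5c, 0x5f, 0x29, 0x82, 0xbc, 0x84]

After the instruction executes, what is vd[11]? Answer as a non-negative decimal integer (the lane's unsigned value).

vd[11] = 77

lanes per group: 256·2/32 = 16
vl ← min(13, 16) = 13
  i=0: sub(0x7a,0xe0) → 4294967194
  i=1: sub(0x2b,0x4c) → 4294967263
  i=2: sub(0x95,0xde) → 4294967223
  i=3: sub(0xa8,0xd3) → 4294967253
  i=4: sub(0x87,0xcf) → 4294967224
  i=5: sub(0x77,0xd8) → 4294967199
  i=6: sub(0xf9,0x15) → 228
  i=7: sub(0x3e,0x5f) → 4294967263
  i=8: sub(0x0f,0xe0) → 4294967087
  i=9: sub(0x57,0xdc) → 4294967163
  i=10: sub(0x79,0x5c) → 29
  i=11: sub(0xac,0x5f) → 77
  i=12: sub(0xb6,0x29) → 141
  i=13: tail/ones → 4294967295
  i=14: tail/ones → 4294967295
  i=15: tail/ones → 4294967295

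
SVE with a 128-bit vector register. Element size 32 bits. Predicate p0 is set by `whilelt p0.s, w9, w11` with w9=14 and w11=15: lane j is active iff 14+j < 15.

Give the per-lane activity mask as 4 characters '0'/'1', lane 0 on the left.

lane count: 128 div 32 = 4
active while 14+j < 15, i.e. j ∈ [0,1) capped at 4 ⇒ 1
bits (lane 0 leftmost): 1000

predicate = 1000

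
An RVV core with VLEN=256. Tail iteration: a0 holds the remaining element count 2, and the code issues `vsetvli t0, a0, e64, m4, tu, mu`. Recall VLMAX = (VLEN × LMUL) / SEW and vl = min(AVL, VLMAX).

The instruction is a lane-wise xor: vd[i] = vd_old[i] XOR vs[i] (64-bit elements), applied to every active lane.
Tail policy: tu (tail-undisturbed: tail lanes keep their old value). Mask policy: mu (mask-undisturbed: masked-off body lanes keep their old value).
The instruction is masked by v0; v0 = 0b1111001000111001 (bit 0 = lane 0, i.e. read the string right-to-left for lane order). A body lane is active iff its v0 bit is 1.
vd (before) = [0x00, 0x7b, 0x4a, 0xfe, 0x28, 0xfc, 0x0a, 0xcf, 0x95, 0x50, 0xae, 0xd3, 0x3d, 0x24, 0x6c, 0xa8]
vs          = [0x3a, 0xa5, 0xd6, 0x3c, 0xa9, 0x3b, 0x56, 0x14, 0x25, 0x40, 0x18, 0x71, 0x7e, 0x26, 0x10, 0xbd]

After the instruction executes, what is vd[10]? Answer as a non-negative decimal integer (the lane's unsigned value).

vd[10] = 174

VLMAX = (256 × 4) / 64 = 16 lanes
vl ← min(2, 16) = 2
[0] xor(0x00,0x3a) = 0x3a
[1] mask-off/keep = 0x7b
[2] tail/keep = 0x4a
[3] tail/keep = 0xfe
[4] tail/keep = 0x28
[5] tail/keep = 0xfc
[6] tail/keep = 0x0a
[7] tail/keep = 0xcf
[8] tail/keep = 0x95
[9] tail/keep = 0x50
[10] tail/keep = 0xae
[11] tail/keep = 0xd3
[12] tail/keep = 0x3d
[13] tail/keep = 0x24
[14] tail/keep = 0x6c
[15] tail/keep = 0xa8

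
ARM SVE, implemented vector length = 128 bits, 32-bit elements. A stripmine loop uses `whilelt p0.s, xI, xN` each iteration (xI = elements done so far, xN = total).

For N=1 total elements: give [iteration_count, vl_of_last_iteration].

register lanes = 128/32 = 4
1 elements at 4/iter → 1 passes, remainder 1 on the last

[iterations, last_vl] = [1, 1]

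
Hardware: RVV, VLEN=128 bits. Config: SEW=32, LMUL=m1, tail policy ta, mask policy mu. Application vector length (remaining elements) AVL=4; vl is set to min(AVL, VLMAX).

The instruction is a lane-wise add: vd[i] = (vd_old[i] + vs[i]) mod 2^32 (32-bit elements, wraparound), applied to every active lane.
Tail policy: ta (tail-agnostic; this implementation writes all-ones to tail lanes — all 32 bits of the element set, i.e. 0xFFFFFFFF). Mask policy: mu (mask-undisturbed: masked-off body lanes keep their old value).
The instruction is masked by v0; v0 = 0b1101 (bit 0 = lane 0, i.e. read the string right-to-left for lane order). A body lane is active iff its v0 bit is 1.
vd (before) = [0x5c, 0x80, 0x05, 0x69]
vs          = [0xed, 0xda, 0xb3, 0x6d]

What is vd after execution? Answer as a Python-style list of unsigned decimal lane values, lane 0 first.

VLMAX = (128 × 1) / 32 = 4 lanes
AVL=4 ≤ VLMAX=4, so vl = 4
  i=0: add(0x5c,0xed) → 329
  i=1: mask-off/keep → 128
  i=2: add(0x05,0xb3) → 184
  i=3: add(0x69,0x6d) → 214

vd = [329, 128, 184, 214]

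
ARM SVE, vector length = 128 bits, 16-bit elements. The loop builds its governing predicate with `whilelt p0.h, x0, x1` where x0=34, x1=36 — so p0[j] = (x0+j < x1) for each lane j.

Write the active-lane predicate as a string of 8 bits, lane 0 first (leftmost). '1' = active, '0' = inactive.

lane count: 128 div 16 = 8
p0[j] = (34+j < 36); true for j=0..1 → 2 lanes set
bits (lane 0 leftmost): 11000000

predicate = 11000000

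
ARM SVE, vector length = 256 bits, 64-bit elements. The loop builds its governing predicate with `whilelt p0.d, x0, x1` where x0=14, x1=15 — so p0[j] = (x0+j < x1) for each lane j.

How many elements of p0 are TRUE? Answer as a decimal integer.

vl = 1

256-bit reg / 64-bit elem → 4 lanes
p0[j] = (14+j < 15); true for j=0..0 → 1 lanes set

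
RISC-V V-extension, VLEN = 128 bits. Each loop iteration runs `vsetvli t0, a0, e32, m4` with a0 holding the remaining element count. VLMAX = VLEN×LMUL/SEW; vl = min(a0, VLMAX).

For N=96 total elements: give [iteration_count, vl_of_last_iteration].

[iterations, last_vl] = [6, 16]

VLMAX = (128 × 4) / 32 = 16 lanes
N=96: ⌈96/16⌉ = 6 iters; last vl = 96 − 5×16 = 16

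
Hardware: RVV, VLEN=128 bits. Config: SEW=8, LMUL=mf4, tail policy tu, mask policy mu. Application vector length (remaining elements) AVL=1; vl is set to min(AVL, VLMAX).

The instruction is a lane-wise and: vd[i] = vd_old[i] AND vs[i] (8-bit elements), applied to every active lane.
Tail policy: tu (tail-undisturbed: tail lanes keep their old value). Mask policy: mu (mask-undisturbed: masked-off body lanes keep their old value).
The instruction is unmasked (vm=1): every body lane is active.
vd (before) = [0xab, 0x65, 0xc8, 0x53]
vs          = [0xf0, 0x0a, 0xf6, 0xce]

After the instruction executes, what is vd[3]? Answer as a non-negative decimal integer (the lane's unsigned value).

VLMAX = VLEN×LMUL/SEW = 128×1/4/8 = 4
vl = min(AVL, VLMAX) = min(1, 4) = 1
[0] and(0xab,0xf0) = 0xa0
[1] tail/keep = 0x65
[2] tail/keep = 0xc8
[3] tail/keep = 0x53

vd[3] = 83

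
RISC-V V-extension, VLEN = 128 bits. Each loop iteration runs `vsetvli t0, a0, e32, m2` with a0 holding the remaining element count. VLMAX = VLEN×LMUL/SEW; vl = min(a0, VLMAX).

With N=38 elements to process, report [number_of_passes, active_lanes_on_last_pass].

[iterations, last_vl] = [5, 6]

VLMAX = VLEN×LMUL/SEW = 128×2/32 = 8
N=38: ⌈38/8⌉ = 5 iters; last vl = 38 − 4×8 = 6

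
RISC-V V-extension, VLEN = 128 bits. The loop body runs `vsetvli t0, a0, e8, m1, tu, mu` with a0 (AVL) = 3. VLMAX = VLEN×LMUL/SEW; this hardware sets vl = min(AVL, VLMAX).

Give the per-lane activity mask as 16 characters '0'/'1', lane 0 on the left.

predicate = 1110000000000000

lanes per group: 128·1/8 = 16
vl = min(AVL, VLMAX) = min(3, 16) = 3
bits (lane 0 leftmost): 1110000000000000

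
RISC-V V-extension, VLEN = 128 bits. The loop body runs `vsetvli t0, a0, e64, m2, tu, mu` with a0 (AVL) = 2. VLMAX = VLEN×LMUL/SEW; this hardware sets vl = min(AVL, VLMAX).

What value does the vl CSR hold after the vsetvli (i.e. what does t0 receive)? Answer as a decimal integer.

VLMAX = VLEN×LMUL/SEW = 128×2/64 = 4
vl ← min(2, 4) = 2

vl = 2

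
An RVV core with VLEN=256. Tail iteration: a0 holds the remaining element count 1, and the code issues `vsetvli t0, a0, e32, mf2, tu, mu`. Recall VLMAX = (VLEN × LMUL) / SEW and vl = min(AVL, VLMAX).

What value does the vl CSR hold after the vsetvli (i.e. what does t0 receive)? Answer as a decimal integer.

VLMAX = (256 × 1/2) / 32 = 4 lanes
vl ← min(1, 4) = 1

vl = 1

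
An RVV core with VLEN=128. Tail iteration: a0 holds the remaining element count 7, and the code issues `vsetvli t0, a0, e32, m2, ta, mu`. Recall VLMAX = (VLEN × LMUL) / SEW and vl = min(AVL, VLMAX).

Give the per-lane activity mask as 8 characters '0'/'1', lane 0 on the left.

VLMAX = (128 × 2) / 32 = 8 lanes
vl = min(AVL, VLMAX) = min(7, 8) = 7
bits (lane 0 leftmost): 11111110

predicate = 11111110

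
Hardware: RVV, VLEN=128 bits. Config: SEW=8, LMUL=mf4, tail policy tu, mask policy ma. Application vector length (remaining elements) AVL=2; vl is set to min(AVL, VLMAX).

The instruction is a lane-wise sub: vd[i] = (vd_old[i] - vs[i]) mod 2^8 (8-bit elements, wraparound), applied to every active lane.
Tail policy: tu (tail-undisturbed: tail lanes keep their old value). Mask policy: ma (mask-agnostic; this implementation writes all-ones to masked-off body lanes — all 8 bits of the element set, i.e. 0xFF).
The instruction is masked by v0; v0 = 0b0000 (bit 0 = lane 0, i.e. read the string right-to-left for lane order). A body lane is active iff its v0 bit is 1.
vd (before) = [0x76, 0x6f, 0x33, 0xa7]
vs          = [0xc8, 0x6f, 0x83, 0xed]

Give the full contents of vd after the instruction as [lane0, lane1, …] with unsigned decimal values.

vd = [255, 255, 51, 167]

VLMAX = VLEN×LMUL/SEW = 128×1/4/8 = 4
vl = min(AVL, VLMAX) = min(2, 4) = 2
  i=0: mask-off/ones → 255
  i=1: mask-off/ones → 255
  i=2: tail/keep → 51
  i=3: tail/keep → 167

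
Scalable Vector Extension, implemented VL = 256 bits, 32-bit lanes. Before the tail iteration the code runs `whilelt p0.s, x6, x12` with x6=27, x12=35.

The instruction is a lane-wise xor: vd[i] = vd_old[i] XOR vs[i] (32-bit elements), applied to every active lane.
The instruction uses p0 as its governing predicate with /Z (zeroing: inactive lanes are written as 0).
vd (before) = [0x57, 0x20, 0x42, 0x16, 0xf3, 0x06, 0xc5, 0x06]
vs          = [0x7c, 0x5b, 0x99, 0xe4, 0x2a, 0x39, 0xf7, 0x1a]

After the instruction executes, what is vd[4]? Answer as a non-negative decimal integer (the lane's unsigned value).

vd[4] = 217

256-bit reg / 32-bit elem → 8 lanes
whilelt: lane j active iff 27+j < 35 → j < 8 → 8 active
lane  0: xor(0x57,0x7c) ⇒ 0x2b
lane  1: xor(0x20,0x5b) ⇒ 0x7b
lane  2: xor(0x42,0x99) ⇒ 0xdb
lane  3: xor(0x16,0xe4) ⇒ 0xf2
lane  4: xor(0xf3,0x2a) ⇒ 0xd9
lane  5: xor(0x06,0x39) ⇒ 0x3f
lane  6: xor(0xc5,0xf7) ⇒ 0x32
lane  7: xor(0x06,0x1a) ⇒ 0x1c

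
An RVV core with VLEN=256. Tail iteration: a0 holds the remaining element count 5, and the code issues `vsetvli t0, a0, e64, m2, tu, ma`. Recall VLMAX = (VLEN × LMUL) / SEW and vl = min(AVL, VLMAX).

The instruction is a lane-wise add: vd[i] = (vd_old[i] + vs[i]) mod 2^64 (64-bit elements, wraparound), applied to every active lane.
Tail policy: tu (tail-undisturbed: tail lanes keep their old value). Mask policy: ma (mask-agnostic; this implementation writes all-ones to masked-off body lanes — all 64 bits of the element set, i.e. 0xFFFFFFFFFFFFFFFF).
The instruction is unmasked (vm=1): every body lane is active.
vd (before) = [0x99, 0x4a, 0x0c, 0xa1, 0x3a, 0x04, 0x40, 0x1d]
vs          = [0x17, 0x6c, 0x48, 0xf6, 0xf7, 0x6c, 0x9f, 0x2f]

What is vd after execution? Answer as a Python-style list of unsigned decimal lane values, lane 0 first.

vd = [176, 182, 84, 407, 305, 4, 64, 29]

lanes per group: 256·2/64 = 8
AVL=5 ≤ VLMAX=8, so vl = 5
[0] add(0x99,0x17) = 0xb0
[1] add(0x4a,0x6c) = 0xb6
[2] add(0x0c,0x48) = 0x54
[3] add(0xa1,0xf6) = 0x197
[4] add(0x3a,0xf7) = 0x131
[5] tail/keep = 0x04
[6] tail/keep = 0x40
[7] tail/keep = 0x1d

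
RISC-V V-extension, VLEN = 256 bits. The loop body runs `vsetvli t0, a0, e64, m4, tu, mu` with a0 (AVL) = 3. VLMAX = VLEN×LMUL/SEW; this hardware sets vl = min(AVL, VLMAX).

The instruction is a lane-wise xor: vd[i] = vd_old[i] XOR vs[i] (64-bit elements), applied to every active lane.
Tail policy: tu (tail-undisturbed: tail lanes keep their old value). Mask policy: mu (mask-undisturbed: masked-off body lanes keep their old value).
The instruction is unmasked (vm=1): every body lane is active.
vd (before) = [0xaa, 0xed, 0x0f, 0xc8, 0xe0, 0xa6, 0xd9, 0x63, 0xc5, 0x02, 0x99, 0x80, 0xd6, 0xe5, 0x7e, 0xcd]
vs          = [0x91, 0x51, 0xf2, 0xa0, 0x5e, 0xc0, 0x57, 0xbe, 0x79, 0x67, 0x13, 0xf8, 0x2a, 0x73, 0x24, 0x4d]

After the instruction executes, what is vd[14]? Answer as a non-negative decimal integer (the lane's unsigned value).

lanes per group: 256·4/64 = 16
AVL=3 ≤ VLMAX=16, so vl = 3
[0] xor(0xaa,0x91) = 0x3b
[1] xor(0xed,0x51) = 0xbc
[2] xor(0x0f,0xf2) = 0xfd
[3] tail/keep = 0xc8
[4] tail/keep = 0xe0
[5] tail/keep = 0xa6
[6] tail/keep = 0xd9
[7] tail/keep = 0x63
[8] tail/keep = 0xc5
[9] tail/keep = 0x02
[10] tail/keep = 0x99
[11] tail/keep = 0x80
[12] tail/keep = 0xd6
[13] tail/keep = 0xe5
[14] tail/keep = 0x7e
[15] tail/keep = 0xcd

vd[14] = 126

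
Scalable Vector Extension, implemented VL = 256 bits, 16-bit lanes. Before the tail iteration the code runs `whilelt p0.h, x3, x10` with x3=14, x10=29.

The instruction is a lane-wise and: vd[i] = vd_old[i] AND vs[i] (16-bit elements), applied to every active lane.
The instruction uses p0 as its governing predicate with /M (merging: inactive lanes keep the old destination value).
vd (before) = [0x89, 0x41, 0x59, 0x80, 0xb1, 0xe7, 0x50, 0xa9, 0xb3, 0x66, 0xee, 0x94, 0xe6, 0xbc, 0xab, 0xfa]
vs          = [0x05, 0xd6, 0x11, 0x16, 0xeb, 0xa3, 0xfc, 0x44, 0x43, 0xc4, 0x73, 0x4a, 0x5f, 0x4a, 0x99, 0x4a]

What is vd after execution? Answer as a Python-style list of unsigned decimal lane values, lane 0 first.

vd = [1, 64, 17, 0, 161, 163, 80, 0, 3, 68, 98, 0, 70, 8, 137, 250]

256-bit reg / 16-bit elem → 16 lanes
active while 14+j < 29, i.e. j ∈ [0,15) capped at 16 ⇒ 15
lane  0: and(0x89,0x05) ⇒ 0x01
lane  1: and(0x41,0xd6) ⇒ 0x40
lane  2: and(0x59,0x11) ⇒ 0x11
lane  3: and(0x80,0x16) ⇒ 0x00
lane  4: and(0xb1,0xeb) ⇒ 0xa1
lane  5: and(0xe7,0xa3) ⇒ 0xa3
lane  6: and(0x50,0xfc) ⇒ 0x50
lane  7: and(0xa9,0x44) ⇒ 0x00
lane  8: and(0xb3,0x43) ⇒ 0x03
lane  9: and(0x66,0xc4) ⇒ 0x44
lane 10: and(0xee,0x73) ⇒ 0x62
lane 11: and(0x94,0x4a) ⇒ 0x00
lane 12: and(0xe6,0x5f) ⇒ 0x46
lane 13: and(0xbc,0x4a) ⇒ 0x08
lane 14: and(0xab,0x99) ⇒ 0x89
lane 15: tail/keep ⇒ 0xfa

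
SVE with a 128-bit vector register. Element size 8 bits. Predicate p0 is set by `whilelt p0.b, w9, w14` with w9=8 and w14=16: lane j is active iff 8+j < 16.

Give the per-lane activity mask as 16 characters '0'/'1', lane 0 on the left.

predicate = 1111111100000000

register lanes = 128/8 = 16
whilelt: lane j active iff 8+j < 16 → j < 8 → 8 active
bits (lane 0 leftmost): 1111111100000000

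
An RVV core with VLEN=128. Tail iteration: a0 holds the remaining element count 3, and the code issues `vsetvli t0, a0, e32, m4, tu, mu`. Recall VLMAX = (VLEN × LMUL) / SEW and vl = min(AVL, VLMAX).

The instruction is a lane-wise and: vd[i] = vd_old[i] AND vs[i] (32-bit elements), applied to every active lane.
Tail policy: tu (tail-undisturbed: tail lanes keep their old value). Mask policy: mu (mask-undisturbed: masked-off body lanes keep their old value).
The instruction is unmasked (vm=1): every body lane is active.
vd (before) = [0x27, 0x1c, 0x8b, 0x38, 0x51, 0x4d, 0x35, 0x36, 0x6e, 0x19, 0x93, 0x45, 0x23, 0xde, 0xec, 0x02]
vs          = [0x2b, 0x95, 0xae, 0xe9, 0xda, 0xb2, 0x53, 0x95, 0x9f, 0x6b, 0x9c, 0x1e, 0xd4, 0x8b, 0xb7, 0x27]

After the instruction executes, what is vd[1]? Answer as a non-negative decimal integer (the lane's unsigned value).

vd[1] = 20

VLMAX = (128 × 4) / 32 = 16 lanes
vl = min(AVL, VLMAX) = min(3, 16) = 3
  i=0: and(0x27,0x2b) → 35
  i=1: and(0x1c,0x95) → 20
  i=2: and(0x8b,0xae) → 138
  i=3: tail/keep → 56
  i=4: tail/keep → 81
  i=5: tail/keep → 77
  i=6: tail/keep → 53
  i=7: tail/keep → 54
  i=8: tail/keep → 110
  i=9: tail/keep → 25
  i=10: tail/keep → 147
  i=11: tail/keep → 69
  i=12: tail/keep → 35
  i=13: tail/keep → 222
  i=14: tail/keep → 236
  i=15: tail/keep → 2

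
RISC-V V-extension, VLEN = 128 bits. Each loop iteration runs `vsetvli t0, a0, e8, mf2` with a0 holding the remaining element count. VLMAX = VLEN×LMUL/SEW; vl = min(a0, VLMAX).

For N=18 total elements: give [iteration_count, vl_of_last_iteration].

[iterations, last_vl] = [3, 2]

VLMAX = (128 × 1/2) / 8 = 8 lanes
iterations = ceil(18/8) = 3; final-pass vl = 2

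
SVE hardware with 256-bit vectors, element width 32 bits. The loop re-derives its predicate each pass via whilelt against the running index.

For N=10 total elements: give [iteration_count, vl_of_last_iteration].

[iterations, last_vl] = [2, 2]

register lanes = 256/32 = 8
N=10: ⌈10/8⌉ = 2 iters; last vl = 10 − 1×8 = 2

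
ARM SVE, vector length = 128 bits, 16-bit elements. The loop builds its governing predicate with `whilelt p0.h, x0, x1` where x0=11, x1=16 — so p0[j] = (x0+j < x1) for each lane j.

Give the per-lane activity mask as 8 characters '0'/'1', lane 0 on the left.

128-bit reg / 16-bit elem → 8 lanes
active while 11+j < 16, i.e. j ∈ [0,5) capped at 8 ⇒ 5
bits (lane 0 leftmost): 11111000

predicate = 11111000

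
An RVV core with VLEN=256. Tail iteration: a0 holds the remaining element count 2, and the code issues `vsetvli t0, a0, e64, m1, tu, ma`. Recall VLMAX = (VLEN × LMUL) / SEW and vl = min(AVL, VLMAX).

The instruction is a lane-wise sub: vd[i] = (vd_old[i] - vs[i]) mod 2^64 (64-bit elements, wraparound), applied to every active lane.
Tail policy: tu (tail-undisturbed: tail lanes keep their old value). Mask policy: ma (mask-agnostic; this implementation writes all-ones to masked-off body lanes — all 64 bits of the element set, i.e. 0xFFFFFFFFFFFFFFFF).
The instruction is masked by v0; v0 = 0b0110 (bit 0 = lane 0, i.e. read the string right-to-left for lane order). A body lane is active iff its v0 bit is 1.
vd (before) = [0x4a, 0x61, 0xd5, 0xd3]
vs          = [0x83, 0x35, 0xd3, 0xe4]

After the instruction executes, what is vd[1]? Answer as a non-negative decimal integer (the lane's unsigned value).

vd[1] = 44

VLMAX = VLEN×LMUL/SEW = 256×1/64 = 4
AVL=2 ≤ VLMAX=4, so vl = 2
lane  0: mask-off/ones ⇒ 0xffffffffffffffff
lane  1: sub(0x61,0x35) ⇒ 0x2c
lane  2: tail/keep ⇒ 0xd5
lane  3: tail/keep ⇒ 0xd3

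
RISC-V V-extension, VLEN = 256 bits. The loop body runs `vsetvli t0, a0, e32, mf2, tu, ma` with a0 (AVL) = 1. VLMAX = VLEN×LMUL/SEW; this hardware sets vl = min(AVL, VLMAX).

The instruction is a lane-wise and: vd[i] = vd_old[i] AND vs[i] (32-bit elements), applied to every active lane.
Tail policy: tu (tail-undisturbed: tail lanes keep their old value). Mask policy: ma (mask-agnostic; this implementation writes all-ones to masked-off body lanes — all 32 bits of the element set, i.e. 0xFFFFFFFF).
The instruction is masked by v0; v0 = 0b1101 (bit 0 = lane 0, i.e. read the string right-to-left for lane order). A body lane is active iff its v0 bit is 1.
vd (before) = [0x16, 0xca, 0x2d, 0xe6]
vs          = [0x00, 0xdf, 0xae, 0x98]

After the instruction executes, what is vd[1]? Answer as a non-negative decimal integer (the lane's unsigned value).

vd[1] = 202

lanes per group: 256·1/2/32 = 4
AVL=1 ≤ VLMAX=4, so vl = 1
[0] and(0x16,0x00) = 0x00
[1] tail/keep = 0xca
[2] tail/keep = 0x2d
[3] tail/keep = 0xe6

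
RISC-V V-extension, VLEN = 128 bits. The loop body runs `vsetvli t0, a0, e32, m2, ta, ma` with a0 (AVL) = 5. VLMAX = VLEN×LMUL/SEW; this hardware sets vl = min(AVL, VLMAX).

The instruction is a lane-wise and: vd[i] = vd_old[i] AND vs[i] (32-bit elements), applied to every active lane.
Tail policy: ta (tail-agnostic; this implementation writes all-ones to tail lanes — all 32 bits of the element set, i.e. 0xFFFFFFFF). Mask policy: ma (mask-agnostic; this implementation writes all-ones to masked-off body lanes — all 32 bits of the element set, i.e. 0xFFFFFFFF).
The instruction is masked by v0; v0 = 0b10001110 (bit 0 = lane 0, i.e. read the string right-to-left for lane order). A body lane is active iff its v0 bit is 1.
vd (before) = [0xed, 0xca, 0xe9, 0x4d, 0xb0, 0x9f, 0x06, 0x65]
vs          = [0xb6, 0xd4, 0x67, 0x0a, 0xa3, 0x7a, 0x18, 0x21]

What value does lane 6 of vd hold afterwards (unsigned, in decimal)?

vd[6] = 4294967295

VLMAX = (128 × 2) / 32 = 8 lanes
vl = min(AVL, VLMAX) = min(5, 8) = 5
[0] mask-off/ones = 0xffffffff
[1] and(0xca,0xd4) = 0xc0
[2] and(0xe9,0x67) = 0x61
[3] and(0x4d,0x0a) = 0x08
[4] mask-off/ones = 0xffffffff
[5] tail/ones = 0xffffffff
[6] tail/ones = 0xffffffff
[7] tail/ones = 0xffffffff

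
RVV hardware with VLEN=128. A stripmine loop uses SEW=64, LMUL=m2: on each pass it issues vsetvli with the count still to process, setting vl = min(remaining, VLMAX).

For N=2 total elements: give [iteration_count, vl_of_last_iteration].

VLMAX = (128 × 2) / 64 = 4 lanes
N=2: ⌈2/4⌉ = 1 iters; last vl = 2 − 0×4 = 2

[iterations, last_vl] = [1, 2]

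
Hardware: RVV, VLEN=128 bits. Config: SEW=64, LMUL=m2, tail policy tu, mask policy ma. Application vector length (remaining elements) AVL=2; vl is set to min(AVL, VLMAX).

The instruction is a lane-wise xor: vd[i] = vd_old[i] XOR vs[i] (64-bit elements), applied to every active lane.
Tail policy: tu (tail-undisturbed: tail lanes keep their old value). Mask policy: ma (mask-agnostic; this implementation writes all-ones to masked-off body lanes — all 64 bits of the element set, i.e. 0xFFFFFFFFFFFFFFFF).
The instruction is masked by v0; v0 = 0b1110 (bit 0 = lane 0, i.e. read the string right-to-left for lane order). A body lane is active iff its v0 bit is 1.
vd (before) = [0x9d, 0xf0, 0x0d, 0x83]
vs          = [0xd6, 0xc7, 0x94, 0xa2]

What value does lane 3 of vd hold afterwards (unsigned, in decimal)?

VLMAX = VLEN×LMUL/SEW = 128×2/64 = 4
AVL=2 ≤ VLMAX=4, so vl = 2
[0] mask-off/ones = 0xffffffffffffffff
[1] xor(0xf0,0xc7) = 0x37
[2] tail/keep = 0x0d
[3] tail/keep = 0x83

vd[3] = 131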